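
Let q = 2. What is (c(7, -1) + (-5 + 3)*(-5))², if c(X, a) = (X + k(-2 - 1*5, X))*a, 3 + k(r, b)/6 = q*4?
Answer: 729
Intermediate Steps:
k(r, b) = 30 (k(r, b) = -18 + 6*(2*4) = -18 + 6*8 = -18 + 48 = 30)
c(X, a) = a*(30 + X) (c(X, a) = (X + 30)*a = (30 + X)*a = a*(30 + X))
(c(7, -1) + (-5 + 3)*(-5))² = (-(30 + 7) + (-5 + 3)*(-5))² = (-1*37 - 2*(-5))² = (-37 + 10)² = (-27)² = 729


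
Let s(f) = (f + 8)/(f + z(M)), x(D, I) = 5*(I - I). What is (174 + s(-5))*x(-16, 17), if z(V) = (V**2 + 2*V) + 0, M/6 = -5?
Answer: 0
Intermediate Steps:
M = -30 (M = 6*(-5) = -30)
x(D, I) = 0 (x(D, I) = 5*0 = 0)
z(V) = V**2 + 2*V
s(f) = (8 + f)/(840 + f) (s(f) = (f + 8)/(f - 30*(2 - 30)) = (8 + f)/(f - 30*(-28)) = (8 + f)/(f + 840) = (8 + f)/(840 + f))
(174 + s(-5))*x(-16, 17) = (174 + (8 - 5)/(840 - 5))*0 = (174 + 3/835)*0 = (145293/835)*0 = 0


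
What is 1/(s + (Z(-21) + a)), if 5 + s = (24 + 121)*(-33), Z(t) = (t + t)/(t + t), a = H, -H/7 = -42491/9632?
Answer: -1376/6547173 ≈ -0.00021017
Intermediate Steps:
H = 42491/1376 (H = -(-297437)/9632 = -7*(-42491/9632) = 42491/1376 ≈ 30.880)
a = 42491/1376 ≈ 30.880
Z(t) = 1 (Z(t) = (2*t)/((2*t)) = (2*t)*(1/(2*t)) = 1)
s = -4790 (s = -5 + (24 + 121)*(-33) = -5 + 145*(-33) = -5 - 4785 = -4790)
1/(s + (Z(-21) + a)) = 1/(-4790 + (1 + 42491/1376)) = 1/(-4790 + 43867/1376) = 1/(-6547173/1376) = -1376/6547173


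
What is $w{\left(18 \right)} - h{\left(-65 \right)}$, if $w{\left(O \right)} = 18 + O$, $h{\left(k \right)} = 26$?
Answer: $10$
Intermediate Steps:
$w{\left(18 \right)} - h{\left(-65 \right)} = \left(18 + 18\right) - 26 = 36 - 26 = 10$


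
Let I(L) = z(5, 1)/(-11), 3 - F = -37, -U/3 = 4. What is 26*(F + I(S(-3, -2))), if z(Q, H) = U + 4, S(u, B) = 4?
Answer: 11648/11 ≈ 1058.9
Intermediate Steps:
U = -12 (U = -3*4 = -12)
F = 40 (F = 3 - 1*(-37) = 3 + 37 = 40)
z(Q, H) = -8 (z(Q, H) = -12 + 4 = -8)
I(L) = 8/11 (I(L) = -8/(-11) = -8*(-1/11) = 8/11)
26*(F + I(S(-3, -2))) = 26*(40 + 8/11) = 26*(448/11) = 11648/11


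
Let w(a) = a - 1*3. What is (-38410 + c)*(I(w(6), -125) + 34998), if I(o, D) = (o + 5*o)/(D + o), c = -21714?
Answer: -128356863756/61 ≈ -2.1042e+9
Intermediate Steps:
w(a) = -3 + a (w(a) = a - 3 = -3 + a)
I(o, D) = 6*o/(D + o) (I(o, D) = (6*o)/(D + o) = 6*o/(D + o))
(-38410 + c)*(I(w(6), -125) + 34998) = (-38410 - 21714)*(6*(-3 + 6)/(-125 + (-3 + 6)) + 34998) = -60124*(6*3/(-125 + 3) + 34998) = -60124*(6*3/(-122) + 34998) = -60124*(6*3*(-1/122) + 34998) = -60124*(-9/61 + 34998) = -60124*2134869/61 = -128356863756/61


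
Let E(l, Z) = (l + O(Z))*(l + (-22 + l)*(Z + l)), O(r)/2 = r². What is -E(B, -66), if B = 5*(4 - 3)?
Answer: -9083114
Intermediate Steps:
B = 5 (B = 5*1 = 5)
O(r) = 2*r²
E(l, Z) = (l + 2*Z²)*(l + (-22 + l)*(Z + l))
-E(B, -66) = -(5³ - 44*(-66)³ - 21*5² - 66*5² - 42*5*(-66)² - 22*(-66)*5 + 2*5*(-66)³ + 2*(-66)²*5²) = -(125 - 44*(-287496) - 21*25 - 66*25 - 42*5*4356 + 7260 + 2*5*(-287496) + 2*4356*25) = -(125 + 12649824 - 525 - 1650 - 914760 + 7260 - 2874960 + 217800) = -1*9083114 = -9083114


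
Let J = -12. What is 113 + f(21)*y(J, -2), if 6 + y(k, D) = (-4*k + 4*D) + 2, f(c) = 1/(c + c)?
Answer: 797/7 ≈ 113.86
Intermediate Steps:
f(c) = 1/(2*c)
y(k, D) = -4 - 4*k + 4*D (y(k, D) = -6 + ((-4*k + 4*D) + 2) = -6 + (2 - 4*k + 4*D) = -4 - 4*k + 4*D)
113 + f(21)*y(J, -2) = 113 + ((½)/21)*(-4 - 4*(-12) + 4*(-2)) = 113 + ((½)*(1/21))*(-4 + 48 - 8) = 113 + (1/42)*36 = 113 + 6/7 = 797/7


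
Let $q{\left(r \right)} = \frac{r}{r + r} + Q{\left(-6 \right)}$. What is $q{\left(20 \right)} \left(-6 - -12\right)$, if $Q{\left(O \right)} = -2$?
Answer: $-9$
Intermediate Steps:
$q{\left(r \right)} = - \frac{3}{2}$ ($q{\left(r \right)} = \frac{r}{r + r} - 2 = \frac{r}{2 r} - 2 = \frac{1}{2 r} r - 2 = \frac{1}{2} - 2 = - \frac{3}{2}$)
$q{\left(20 \right)} \left(-6 - -12\right) = - \frac{3 \left(-6 - -12\right)}{2} = - \frac{3 \left(-6 + 12\right)}{2} = \left(- \frac{3}{2}\right) 6 = -9$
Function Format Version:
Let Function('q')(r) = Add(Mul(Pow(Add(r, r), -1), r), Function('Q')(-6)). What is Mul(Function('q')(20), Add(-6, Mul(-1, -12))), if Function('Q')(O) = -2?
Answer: -9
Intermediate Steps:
Function('q')(r) = Rational(-3, 2) (Function('q')(r) = Add(Mul(Pow(Add(r, r), -1), r), -2) = Add(Mul(Pow(Mul(2, r), -1), r), -2) = Add(Mul(Mul(Rational(1, 2), Pow(r, -1)), r), -2) = Add(Rational(1, 2), -2) = Rational(-3, 2))
Mul(Function('q')(20), Add(-6, Mul(-1, -12))) = Mul(Rational(-3, 2), Add(-6, Mul(-1, -12))) = Mul(Rational(-3, 2), Add(-6, 12)) = Mul(Rational(-3, 2), 6) = -9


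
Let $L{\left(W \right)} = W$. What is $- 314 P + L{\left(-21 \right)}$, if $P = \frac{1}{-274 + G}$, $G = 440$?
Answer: $- \frac{1900}{83} \approx -22.892$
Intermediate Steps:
$P = \frac{1}{166}$ ($P = \frac{1}{-274 + 440} = \frac{1}{166} \approx 0.0060241$)
$- 314 P + L{\left(-21 \right)} = \left(-314\right) \frac{1}{166} - 21 = - \frac{157}{83} - 21 = - \frac{1900}{83}$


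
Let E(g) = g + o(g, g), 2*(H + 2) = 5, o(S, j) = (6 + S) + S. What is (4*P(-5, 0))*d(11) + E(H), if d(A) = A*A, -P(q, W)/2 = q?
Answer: 9695/2 ≈ 4847.5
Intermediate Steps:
P(q, W) = -2*q
d(A) = A**2
o(S, j) = 6 + 2*S
H = 1/2 (H = -2 + (1/2)*5 = -2 + 5/2 = 1/2 ≈ 0.50000)
E(g) = 6 + 3*g (E(g) = g + (6 + 2*g) = 6 + 3*g)
(4*P(-5, 0))*d(11) + E(H) = (4*(-2*(-5)))*11**2 + (6 + 3*(1/2)) = (4*10)*121 + (6 + 3/2) = 40*121 + 15/2 = 4840 + 15/2 = 9695/2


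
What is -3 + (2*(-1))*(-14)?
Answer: 25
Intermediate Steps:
-3 + (2*(-1))*(-14) = -3 - 2*(-14) = -3 + 28 = 25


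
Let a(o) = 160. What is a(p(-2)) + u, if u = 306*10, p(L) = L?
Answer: 3220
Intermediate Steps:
u = 3060
a(p(-2)) + u = 160 + 3060 = 3220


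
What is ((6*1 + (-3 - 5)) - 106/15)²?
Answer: 18496/225 ≈ 82.204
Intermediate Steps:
((6*1 + (-3 - 5)) - 106/15)² = ((6 - 8) - 106*1/15)² = (-2 - 106/15)² = (-136/15)² = 18496/225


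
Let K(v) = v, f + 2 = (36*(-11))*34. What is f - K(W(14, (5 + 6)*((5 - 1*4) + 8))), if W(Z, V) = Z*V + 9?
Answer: -14861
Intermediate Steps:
W(Z, V) = 9 + V*Z (W(Z, V) = V*Z + 9 = 9 + V*Z)
f = -13466 (f = -2 + (36*(-11))*34 = -2 - 396*34 = -2 - 13464 = -13466)
f - K(W(14, (5 + 6)*((5 - 1*4) + 8))) = -13466 - (9 + ((5 + 6)*((5 - 1*4) + 8))*14) = -13466 - (9 + (11*((5 - 4) + 8))*14) = -13466 - (9 + (11*(1 + 8))*14) = -13466 - (9 + (11*9)*14) = -13466 - (9 + 99*14) = -13466 - (9 + 1386) = -13466 - 1*1395 = -13466 - 1395 = -14861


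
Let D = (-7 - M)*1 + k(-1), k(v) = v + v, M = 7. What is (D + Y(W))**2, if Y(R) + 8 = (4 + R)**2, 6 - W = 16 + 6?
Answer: 14400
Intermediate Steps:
W = -16 (W = 6 - (16 + 6) = 6 - 1*22 = 6 - 22 = -16)
k(v) = 2*v
Y(R) = -8 + (4 + R)**2
D = -16 (D = (-7 - 1*7)*1 + 2*(-1) = (-7 - 7)*1 - 2 = -14*1 - 2 = -14 - 2 = -16)
(D + Y(W))**2 = (-16 + (-8 + (4 - 16)**2))**2 = (-16 + (-8 + (-12)**2))**2 = (-16 + (-8 + 144))**2 = (-16 + 136)**2 = 120**2 = 14400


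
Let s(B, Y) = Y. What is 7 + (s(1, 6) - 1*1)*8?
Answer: 47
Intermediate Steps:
7 + (s(1, 6) - 1*1)*8 = 7 + (6 - 1*1)*8 = 7 + (6 - 1)*8 = 7 + 5*8 = 7 + 40 = 47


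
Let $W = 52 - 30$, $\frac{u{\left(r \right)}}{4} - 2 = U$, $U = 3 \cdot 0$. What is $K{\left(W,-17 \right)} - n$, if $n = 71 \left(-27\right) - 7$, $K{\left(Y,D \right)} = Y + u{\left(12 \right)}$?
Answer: $1954$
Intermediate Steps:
$U = 0$
$u{\left(r \right)} = 8$ ($u{\left(r \right)} = 8 + 4 \cdot 0 = 8 + 0 = 8$)
$W = 22$ ($W = 52 - 30 = 22$)
$K{\left(Y,D \right)} = 8 + Y$ ($K{\left(Y,D \right)} = Y + 8 = 8 + Y$)
$n = -1924$ ($n = -1917 - 7 = -1924$)
$K{\left(W,-17 \right)} - n = \left(8 + 22\right) - -1924 = 30 + 1924 = 1954$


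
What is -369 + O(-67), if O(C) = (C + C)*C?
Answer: 8609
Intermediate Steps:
O(C) = 2*C² (O(C) = (2*C)*C = 2*C²)
-369 + O(-67) = -369 + 2*(-67)² = -369 + 2*4489 = -369 + 8978 = 8609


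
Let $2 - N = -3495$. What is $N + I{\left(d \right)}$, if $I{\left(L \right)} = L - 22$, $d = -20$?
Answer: $3455$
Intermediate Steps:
$N = 3497$ ($N = 2 - -3495 = 2 + 3495 = 3497$)
$I{\left(L \right)} = -22 + L$ ($I{\left(L \right)} = L - 22 = -22 + L$)
$N + I{\left(d \right)} = 3497 - 42 = 3455$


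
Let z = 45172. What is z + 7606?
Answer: 52778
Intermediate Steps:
z + 7606 = 45172 + 7606 = 52778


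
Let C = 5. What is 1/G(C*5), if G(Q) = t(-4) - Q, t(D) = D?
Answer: -1/29 ≈ -0.034483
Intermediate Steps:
G(Q) = -4 - Q
1/G(C*5) = 1/(-4 - 5*5) = 1/(-4 - 1*25) = 1/(-4 - 25) = 1/(-29) = -1/29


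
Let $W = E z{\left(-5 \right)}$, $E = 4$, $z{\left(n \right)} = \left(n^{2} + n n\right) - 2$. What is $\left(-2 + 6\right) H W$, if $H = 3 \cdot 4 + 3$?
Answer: $11520$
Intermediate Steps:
$z{\left(n \right)} = -2 + 2 n^{2}$ ($z{\left(n \right)} = \left(n^{2} + n^{2}\right) - 2 = 2 n^{2} - 2 = -2 + 2 n^{2}$)
$H = 15$ ($H = 12 + 3 = 15$)
$W = 192$ ($W = 4 \left(-2 + 2 \left(-5\right)^{2}\right) = 4 \left(-2 + 2 \cdot 25\right) = 4 \left(-2 + 50\right) = 4 \cdot 48 = 192$)
$\left(-2 + 6\right) H W = \left(-2 + 6\right) 15 \cdot 192 = 4 \cdot 15 \cdot 192 = 60 \cdot 192 = 11520$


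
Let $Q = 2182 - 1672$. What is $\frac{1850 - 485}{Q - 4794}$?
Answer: $- \frac{65}{204} \approx -0.31863$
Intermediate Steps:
$Q = 510$
$\frac{1850 - 485}{Q - 4794} = \frac{1850 - 485}{510 - 4794} = \frac{1850 - 485}{-4284} = 1365 \left(- \frac{1}{4284}\right) = - \frac{65}{204}$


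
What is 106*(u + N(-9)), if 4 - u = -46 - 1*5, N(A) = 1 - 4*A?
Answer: 9752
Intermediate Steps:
u = 55 (u = 4 - (-46 - 1*5) = 4 - (-46 - 5) = 4 - 1*(-51) = 4 + 51 = 55)
106*(u + N(-9)) = 106*(55 + (1 - 4*(-9))) = 106*(55 + (1 + 36)) = 106*(55 + 37) = 106*92 = 9752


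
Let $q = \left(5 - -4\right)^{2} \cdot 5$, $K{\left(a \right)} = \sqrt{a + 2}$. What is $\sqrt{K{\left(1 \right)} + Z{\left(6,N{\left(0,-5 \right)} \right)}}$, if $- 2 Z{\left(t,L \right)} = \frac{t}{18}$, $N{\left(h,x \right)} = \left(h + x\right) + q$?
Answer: $\frac{\sqrt{-6 + 36 \sqrt{3}}}{6} \approx 1.2512$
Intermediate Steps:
$K{\left(a \right)} = \sqrt{2 + a}$
$q = 405$ ($q = \left(5 + 4\right)^{2} \cdot 5 = 9^{2} \cdot 5 = 81 \cdot 5 = 405$)
$N{\left(h,x \right)} = 405 + h + x$ ($N{\left(h,x \right)} = \left(h + x\right) + 405 = 405 + h + x$)
$Z{\left(t,L \right)} = - \frac{t}{36}$ ($Z{\left(t,L \right)} = - \frac{t \frac{1}{18}}{2} = - \frac{\frac{1}{18} t}{2} = - \frac{t}{36}$)
$\sqrt{K{\left(1 \right)} + Z{\left(6,N{\left(0,-5 \right)} \right)}} = \sqrt{\sqrt{2 + 1} - \frac{1}{6}} = \sqrt{\sqrt{3} - \frac{1}{6}} = \sqrt{- \frac{1}{6} + \sqrt{3}}$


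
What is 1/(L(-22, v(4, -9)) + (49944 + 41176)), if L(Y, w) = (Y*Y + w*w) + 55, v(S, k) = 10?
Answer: 1/91759 ≈ 1.0898e-5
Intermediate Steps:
L(Y, w) = 55 + Y² + w² (L(Y, w) = (Y² + w²) + 55 = 55 + Y² + w²)
1/(L(-22, v(4, -9)) + (49944 + 41176)) = 1/((55 + (-22)² + 10²) + (49944 + 41176)) = 1/((55 + 484 + 100) + 91120) = 1/(639 + 91120) = 1/91759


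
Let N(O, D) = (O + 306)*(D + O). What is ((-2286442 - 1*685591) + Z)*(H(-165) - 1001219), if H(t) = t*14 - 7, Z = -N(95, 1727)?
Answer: 3715747588080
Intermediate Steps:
N(O, D) = (306 + O)*(D + O)
Z = -730622 (Z = -(95**2 + 306*1727 + 306*95 + 1727*95) = -(9025 + 528462 + 29070 + 164065) = -1*730622 = -730622)
H(t) = -7 + 14*t (H(t) = 14*t - 7 = -7 + 14*t)
((-2286442 - 1*685591) + Z)*(H(-165) - 1001219) = ((-2286442 - 1*685591) - 730622)*((-7 + 14*(-165)) - 1001219) = ((-2286442 - 685591) - 730622)*((-7 - 2310) - 1001219) = (-2972033 - 730622)*(-2317 - 1001219) = -3702655*(-1003536) = 3715747588080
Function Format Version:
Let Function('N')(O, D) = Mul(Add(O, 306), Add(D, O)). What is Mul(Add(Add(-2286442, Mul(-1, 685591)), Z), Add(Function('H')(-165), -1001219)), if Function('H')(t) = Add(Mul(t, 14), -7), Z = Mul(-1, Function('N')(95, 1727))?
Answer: 3715747588080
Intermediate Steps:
Function('N')(O, D) = Mul(Add(306, O), Add(D, O))
Z = -730622 (Z = Mul(-1, Add(Pow(95, 2), Mul(306, 1727), Mul(306, 95), Mul(1727, 95))) = Mul(-1, Add(9025, 528462, 29070, 164065)) = Mul(-1, 730622) = -730622)
Function('H')(t) = Add(-7, Mul(14, t)) (Function('H')(t) = Add(Mul(14, t), -7) = Add(-7, Mul(14, t)))
Mul(Add(Add(-2286442, Mul(-1, 685591)), Z), Add(Function('H')(-165), -1001219)) = Mul(Add(Add(-2286442, Mul(-1, 685591)), -730622), Add(Add(-7, Mul(14, -165)), -1001219)) = Mul(Add(Add(-2286442, -685591), -730622), Add(Add(-7, -2310), -1001219)) = Mul(Add(-2972033, -730622), Add(-2317, -1001219)) = Mul(-3702655, -1003536) = 3715747588080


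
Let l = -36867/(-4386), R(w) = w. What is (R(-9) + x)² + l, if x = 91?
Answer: 9842777/1462 ≈ 6732.4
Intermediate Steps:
l = 12289/1462 (l = -36867*(-1/4386) = 12289/1462 ≈ 8.4056)
(R(-9) + x)² + l = (-9 + 91)² + 12289/1462 = 82² + 12289/1462 = 6724 + 12289/1462 = 9842777/1462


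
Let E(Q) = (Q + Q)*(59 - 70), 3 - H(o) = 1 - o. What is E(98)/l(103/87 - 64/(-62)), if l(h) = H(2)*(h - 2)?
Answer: -132153/53 ≈ -2493.5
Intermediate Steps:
H(o) = 2 + o (H(o) = 3 - (1 - o) = 3 + (-1 + o) = 2 + o)
E(Q) = -22*Q (E(Q) = (2*Q)*(-11) = -22*Q)
l(h) = -8 + 4*h (l(h) = (2 + 2)*(h - 2) = 4*(-2 + h) = -8 + 4*h)
E(98)/l(103/87 - 64/(-62)) = (-22*98)/(-8 + 4*(103/87 - 64/(-62))) = -2156/(-8 + 4*(103*(1/87) - 64*(-1/62))) = -2156/(-8 + 4*(103/87 + 32/31)) = -2156/(-8 + 4*(5977/2697)) = -2156/(-8 + 23908/2697) = -2156/2332/2697 = -2156*2697/2332 = -132153/53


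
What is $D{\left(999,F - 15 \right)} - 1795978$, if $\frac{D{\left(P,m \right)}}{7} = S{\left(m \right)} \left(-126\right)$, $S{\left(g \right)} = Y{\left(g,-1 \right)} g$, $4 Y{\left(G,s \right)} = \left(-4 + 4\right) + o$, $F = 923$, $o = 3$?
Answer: $-2396620$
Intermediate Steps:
$Y{\left(G,s \right)} = \frac{3}{4}$ ($Y{\left(G,s \right)} = \frac{\left(-4 + 4\right) + 3}{4} = \frac{0 + 3}{4} = \frac{1}{4} \cdot 3 = \frac{3}{4}$)
$S{\left(g \right)} = \frac{3 g}{4}$
$D{\left(P,m \right)} = - \frac{1323 m}{2}$ ($D{\left(P,m \right)} = 7 \frac{3 m}{4} \left(-126\right) = 7 \left(- \frac{189 m}{2}\right) = - \frac{1323 m}{2}$)
$D{\left(999,F - 15 \right)} - 1795978 = - \frac{1323 \left(923 - 15\right)}{2} - 1795978 = \left(- \frac{1323}{2}\right) 908 - 1795978 = -600642 - 1795978 = -2396620$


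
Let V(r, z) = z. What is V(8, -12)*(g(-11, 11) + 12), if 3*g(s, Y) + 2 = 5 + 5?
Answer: -176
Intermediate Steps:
g(s, Y) = 8/3 (g(s, Y) = -⅔ + (5 + 5)/3 = -⅔ + (⅓)*10 = -⅔ + 10/3 = 8/3)
V(8, -12)*(g(-11, 11) + 12) = -12*(8/3 + 12) = -12*44/3 = -176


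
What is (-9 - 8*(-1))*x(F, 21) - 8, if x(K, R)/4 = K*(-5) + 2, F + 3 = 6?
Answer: 44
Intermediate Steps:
F = 3 (F = -3 + 6 = 3)
x(K, R) = 8 - 20*K (x(K, R) = 4*(K*(-5) + 2) = 4*(-5*K + 2) = 4*(2 - 5*K) = 8 - 20*K)
(-9 - 8*(-1))*x(F, 21) - 8 = (-9 - 8*(-1))*(8 - 20*3) - 8 = (-9 + 8)*(8 - 60) - 8 = -1*(-52) - 8 = 52 - 8 = 44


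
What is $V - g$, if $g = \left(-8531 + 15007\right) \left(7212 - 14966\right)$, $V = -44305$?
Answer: $50170599$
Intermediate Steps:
$g = -50214904$ ($g = 6476 \left(-7754\right) = -50214904$)
$V - g = -44305 - -50214904 = -44305 + 50214904 = 50170599$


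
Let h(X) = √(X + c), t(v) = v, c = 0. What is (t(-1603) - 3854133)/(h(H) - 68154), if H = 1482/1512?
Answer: 66221525498688/1170531864185 + 23134416*√1729/1170531864185 ≈ 56.575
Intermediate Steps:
H = 247/252 (H = 1482*(1/1512) = 247/252 ≈ 0.98016)
h(X) = √X (h(X) = √(X + 0) = √X)
(t(-1603) - 3854133)/(h(H) - 68154) = (-1603 - 3854133)/(√(247/252) - 68154) = -3855736/(√1729/42 - 68154) = -3855736/(-68154 + √1729/42)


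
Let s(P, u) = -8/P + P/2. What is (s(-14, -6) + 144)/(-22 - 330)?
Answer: -963/2464 ≈ -0.39083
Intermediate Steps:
s(P, u) = P/2 - 8/P (s(P, u) = -8/P + P*(½) = -8/P + P/2 = P/2 - 8/P)
(s(-14, -6) + 144)/(-22 - 330) = (((½)*(-14) - 8/(-14)) + 144)/(-22 - 330) = ((-7 - 8*(-1/14)) + 144)/(-352) = ((-7 + 4/7) + 144)*(-1/352) = (-45/7 + 144)*(-1/352) = (963/7)*(-1/352) = -963/2464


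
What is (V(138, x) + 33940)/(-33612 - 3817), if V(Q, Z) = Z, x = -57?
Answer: -33883/37429 ≈ -0.90526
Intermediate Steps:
(V(138, x) + 33940)/(-33612 - 3817) = (-57 + 33940)/(-33612 - 3817) = 33883/(-37429) = 33883*(-1/37429) = -33883/37429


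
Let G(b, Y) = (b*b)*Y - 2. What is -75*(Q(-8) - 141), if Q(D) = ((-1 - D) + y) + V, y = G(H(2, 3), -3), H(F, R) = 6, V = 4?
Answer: 18000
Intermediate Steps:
G(b, Y) = -2 + Y*b² (G(b, Y) = b²*Y - 2 = Y*b² - 2 = -2 + Y*b²)
y = -110 (y = -2 - 3*6² = -2 - 3*36 = -2 - 108 = -110)
Q(D) = -107 - D (Q(D) = ((-1 - D) - 110) + 4 = (-111 - D) + 4 = -107 - D)
-75*(Q(-8) - 141) = -75*((-107 - 1*(-8)) - 141) = -75*((-107 + 8) - 141) = -75*(-99 - 141) = -75*(-240) = 18000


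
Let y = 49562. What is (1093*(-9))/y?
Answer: -9837/49562 ≈ -0.19848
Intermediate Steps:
(1093*(-9))/y = (1093*(-9))/49562 = -9837*1/49562 = -9837/49562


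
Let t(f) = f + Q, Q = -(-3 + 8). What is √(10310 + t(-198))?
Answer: 3*√1123 ≈ 100.53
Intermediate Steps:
Q = -5 (Q = -1*5 = -5)
t(f) = -5 + f (t(f) = f - 5 = -5 + f)
√(10310 + t(-198)) = √(10310 + (-5 - 198)) = √(10310 - 203) = √10107 = 3*√1123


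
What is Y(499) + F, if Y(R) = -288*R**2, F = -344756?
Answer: -72057044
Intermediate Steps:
Y(499) + F = -288*499**2 - 344756 = -288*249001 - 344756 = -71712288 - 344756 = -72057044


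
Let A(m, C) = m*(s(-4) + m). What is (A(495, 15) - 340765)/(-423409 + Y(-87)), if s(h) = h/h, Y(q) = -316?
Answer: 19049/84745 ≈ 0.22478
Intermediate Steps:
s(h) = 1
A(m, C) = m*(1 + m)
(A(495, 15) - 340765)/(-423409 + Y(-87)) = (495*(1 + 495) - 340765)/(-423409 - 316) = (495*496 - 340765)/(-423725) = (245520 - 340765)*(-1/423725) = -95245*(-1/423725) = 19049/84745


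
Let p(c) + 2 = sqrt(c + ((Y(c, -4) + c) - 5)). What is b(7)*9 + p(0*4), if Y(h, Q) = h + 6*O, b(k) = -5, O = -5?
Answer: -47 + I*sqrt(35) ≈ -47.0 + 5.9161*I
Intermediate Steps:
Y(h, Q) = -30 + h (Y(h, Q) = h + 6*(-5) = h - 30 = -30 + h)
p(c) = -2 + sqrt(-35 + 3*c) (p(c) = -2 + sqrt(c + (((-30 + c) + c) - 5)) = -2 + sqrt(c + ((-30 + 2*c) - 5)) = -2 + sqrt(c + (-35 + 2*c)) = -2 + sqrt(-35 + 3*c))
b(7)*9 + p(0*4) = -5*9 + (-2 + sqrt(-35 + 3*(0*4))) = -45 + (-2 + sqrt(-35 + 3*0)) = -45 + (-2 + sqrt(-35 + 0)) = -45 + (-2 + sqrt(-35)) = -45 + (-2 + I*sqrt(35)) = -47 + I*sqrt(35)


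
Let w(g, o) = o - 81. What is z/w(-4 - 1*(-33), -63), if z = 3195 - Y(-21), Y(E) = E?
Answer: -67/3 ≈ -22.333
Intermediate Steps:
w(g, o) = -81 + o
z = 3216 (z = 3195 - 1*(-21) = 3195 + 21 = 3216)
z/w(-4 - 1*(-33), -63) = 3216/(-81 - 63) = 3216/(-144) = 3216*(-1/144) = -67/3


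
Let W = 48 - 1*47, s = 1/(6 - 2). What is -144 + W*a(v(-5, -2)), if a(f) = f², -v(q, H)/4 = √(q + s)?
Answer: -220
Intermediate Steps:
s = ¼ (s = 1/4 = ¼ ≈ 0.25000)
v(q, H) = -4*√(¼ + q) (v(q, H) = -4*√(q + ¼) = -4*√(¼ + q))
W = 1 (W = 48 - 47 = 1)
-144 + W*a(v(-5, -2)) = -144 + 1*(-2*√(1 + 4*(-5)))² = -144 + 1*(-2*√(1 - 20))² = -144 + 1*(-2*I*√19)² = -144 + 1*(-76) = -144 - 76 = -220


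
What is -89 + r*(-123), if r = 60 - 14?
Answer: -5747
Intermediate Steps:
r = 46
-89 + r*(-123) = -89 + 46*(-123) = -89 - 5658 = -5747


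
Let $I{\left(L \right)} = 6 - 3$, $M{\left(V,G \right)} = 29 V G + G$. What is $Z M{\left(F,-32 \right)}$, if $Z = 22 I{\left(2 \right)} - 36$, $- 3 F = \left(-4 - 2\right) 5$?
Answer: $-279360$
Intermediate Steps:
$F = 10$ ($F = - \frac{\left(-4 - 2\right) 5}{3} = - \frac{\left(-6\right) 5}{3} = \left(- \frac{1}{3}\right) \left(-30\right) = 10$)
$M{\left(V,G \right)} = G + 29 G V$ ($M{\left(V,G \right)} = 29 G V + G = G + 29 G V$)
$I{\left(L \right)} = 3$
$Z = 30$ ($Z = 22 \cdot 3 - 36 = 66 - 36 = 30$)
$Z M{\left(F,-32 \right)} = 30 \left(- 32 \left(1 + 29 \cdot 10\right)\right) = 30 \left(- 32 \left(1 + 290\right)\right) = 30 \left(\left(-32\right) 291\right) = 30 \left(-9312\right) = -279360$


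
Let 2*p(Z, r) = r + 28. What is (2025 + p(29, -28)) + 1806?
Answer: 3831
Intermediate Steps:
p(Z, r) = 14 + r/2 (p(Z, r) = (r + 28)/2 = (28 + r)/2 = 14 + r/2)
(2025 + p(29, -28)) + 1806 = (2025 + (14 + (1/2)*(-28))) + 1806 = (2025 + (14 - 14)) + 1806 = (2025 + 0) + 1806 = 2025 + 1806 = 3831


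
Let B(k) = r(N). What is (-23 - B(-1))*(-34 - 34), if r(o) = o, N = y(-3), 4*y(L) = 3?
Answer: 1615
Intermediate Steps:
y(L) = ¾ (y(L) = (¼)*3 = ¾)
N = ¾ ≈ 0.75000
B(k) = ¾
(-23 - B(-1))*(-34 - 34) = (-23 - 1*¾)*(-34 - 34) = (-23 - ¾)*(-68) = -95/4*(-68) = 1615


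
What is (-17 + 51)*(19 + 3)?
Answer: 748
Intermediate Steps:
(-17 + 51)*(19 + 3) = 34*22 = 748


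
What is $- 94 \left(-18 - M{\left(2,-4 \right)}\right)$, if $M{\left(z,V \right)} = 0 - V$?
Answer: $2068$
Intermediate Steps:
$M{\left(z,V \right)} = - V$
$- 94 \left(-18 - M{\left(2,-4 \right)}\right) = - 94 \left(-18 - \left(-1\right) \left(-4\right)\right) = - 94 \left(-18 - 4\right) = \left(-94\right) \left(-22\right) = 2068$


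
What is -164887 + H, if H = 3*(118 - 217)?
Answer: -165184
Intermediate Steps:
H = -297 (H = 3*(-99) = -297)
-164887 + H = -164887 - 297 = -165184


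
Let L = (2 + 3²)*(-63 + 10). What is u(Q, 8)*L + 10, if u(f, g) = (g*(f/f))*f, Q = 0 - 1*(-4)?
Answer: -18646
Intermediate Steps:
L = -583 (L = (2 + 9)*(-53) = 11*(-53) = -583)
Q = 4 (Q = 0 + 4 = 4)
u(f, g) = f*g (u(f, g) = (g*1)*f = g*f = f*g)
u(Q, 8)*L + 10 = (4*8)*(-583) + 10 = 32*(-583) + 10 = -18656 + 10 = -18646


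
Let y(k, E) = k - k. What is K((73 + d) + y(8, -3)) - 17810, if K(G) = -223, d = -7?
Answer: -18033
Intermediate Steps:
y(k, E) = 0
K((73 + d) + y(8, -3)) - 17810 = -223 - 17810 = -18033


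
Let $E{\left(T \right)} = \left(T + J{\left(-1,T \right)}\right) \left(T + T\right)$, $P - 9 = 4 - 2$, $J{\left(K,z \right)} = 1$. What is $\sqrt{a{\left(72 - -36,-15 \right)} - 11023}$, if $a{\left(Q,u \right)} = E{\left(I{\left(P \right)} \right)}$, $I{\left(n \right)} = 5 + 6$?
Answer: $i \sqrt{10759} \approx 103.73 i$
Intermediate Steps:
$P = 11$ ($P = 9 + \left(4 - 2\right) = 9 + 2 = 11$)
$I{\left(n \right)} = 11$
$E{\left(T \right)} = 2 T \left(1 + T\right)$ ($E{\left(T \right)} = \left(T + 1\right) \left(T + T\right) = \left(1 + T\right) 2 T = 2 T \left(1 + T\right)$)
$a{\left(Q,u \right)} = 264$ ($a{\left(Q,u \right)} = 2 \cdot 11 \left(1 + 11\right) = 2 \cdot 11 \cdot 12 = 264$)
$\sqrt{a{\left(72 - -36,-15 \right)} - 11023} = \sqrt{264 - 11023} = \sqrt{-10759} = i \sqrt{10759}$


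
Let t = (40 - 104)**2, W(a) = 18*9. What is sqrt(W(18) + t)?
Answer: sqrt(4258) ≈ 65.253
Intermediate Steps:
W(a) = 162
t = 4096 (t = (-64)**2 = 4096)
sqrt(W(18) + t) = sqrt(162 + 4096) = sqrt(4258)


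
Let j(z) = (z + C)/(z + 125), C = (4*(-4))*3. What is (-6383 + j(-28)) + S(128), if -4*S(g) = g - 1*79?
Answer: -2481661/388 ≈ -6396.0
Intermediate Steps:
C = -48 (C = -16*3 = -48)
S(g) = 79/4 - g/4 (S(g) = -(g - 1*79)/4 = -(g - 79)/4 = -(-79 + g)/4 = 79/4 - g/4)
j(z) = (-48 + z)/(125 + z) (j(z) = (z - 48)/(z + 125) = (-48 + z)/(125 + z))
(-6383 + j(-28)) + S(128) = (-6383 + (-48 - 28)/(125 - 28)) + (79/4 - 1/4*128) = (-6383 - 76/97) + (79/4 - 32) = (-6383 + (1/97)*(-76)) - 49/4 = (-6383 - 76/97) - 49/4 = -619227/97 - 49/4 = -2481661/388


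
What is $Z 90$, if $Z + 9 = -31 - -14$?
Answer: $-2340$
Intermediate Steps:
$Z = -26$ ($Z = -9 - 17 = -26$)
$Z 90 = \left(-26\right) 90 = -2340$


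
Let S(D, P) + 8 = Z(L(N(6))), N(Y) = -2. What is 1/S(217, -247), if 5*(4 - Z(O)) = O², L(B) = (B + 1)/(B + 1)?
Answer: -5/21 ≈ -0.23810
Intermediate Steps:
L(B) = 1 (L(B) = (1 + B)/(1 + B) = 1)
Z(O) = 4 - O²/5
S(D, P) = -21/5 (S(D, P) = -8 + (4 - ⅕*1²) = -8 + (4 - ⅕*1) = -8 + (4 - ⅕) = -8 + 19/5 = -21/5)
1/S(217, -247) = 1/(-21/5) = -5/21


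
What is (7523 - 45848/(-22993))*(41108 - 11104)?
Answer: 5191357698748/22993 ≈ 2.2578e+8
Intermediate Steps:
(7523 - 45848/(-22993))*(41108 - 11104) = (7523 - 45848*(-1/22993))*30004 = (7523 + 45848/22993)*30004 = (173022187/22993)*30004 = 5191357698748/22993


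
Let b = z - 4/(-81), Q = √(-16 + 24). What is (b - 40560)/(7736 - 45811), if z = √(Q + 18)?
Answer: 3285356/3084075 - √(18 + 2*√2)/38075 ≈ 1.0651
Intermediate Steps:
Q = 2*√2 (Q = √8 = 2*√2 ≈ 2.8284)
z = √(18 + 2*√2) (z = √(2*√2 + 18) = √(18 + 2*√2) ≈ 4.5638)
b = 4/81 + √(18 + 2*√2) (b = √(18 + 2*√2) - 4/(-81) = √(18 + 2*√2) - 4*(-1/81) = √(18 + 2*√2) + 4/81 = 4/81 + √(18 + 2*√2) ≈ 4.6132)
(b - 40560)/(7736 - 45811) = ((4/81 + √(18 + 2*√2)) - 40560)/(7736 - 45811) = (-3285356/81 + √(18 + 2*√2))/(-38075) = (-3285356/81 + √(18 + 2*√2))*(-1/38075) = 3285356/3084075 - √(18 + 2*√2)/38075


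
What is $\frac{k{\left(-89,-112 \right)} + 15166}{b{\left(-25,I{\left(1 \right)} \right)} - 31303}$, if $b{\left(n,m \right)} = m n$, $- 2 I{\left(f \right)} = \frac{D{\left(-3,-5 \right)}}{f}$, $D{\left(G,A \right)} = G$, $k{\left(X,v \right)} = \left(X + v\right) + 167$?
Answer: $- \frac{30264}{62681} \approx -0.48283$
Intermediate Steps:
$k{\left(X,v \right)} = 167 + X + v$
$I{\left(f \right)} = \frac{3}{2 f}$ ($I{\left(f \right)} = - \frac{\left(-3\right) \frac{1}{f}}{2} = \frac{3}{2 f}$)
$\frac{k{\left(-89,-112 \right)} + 15166}{b{\left(-25,I{\left(1 \right)} \right)} - 31303} = \frac{\left(167 - 89 - 112\right) + 15166}{\frac{3}{2 \cdot 1} \left(-25\right) - 31303} = \frac{-34 + 15166}{\frac{3}{2} \cdot 1 \left(-25\right) - 31303} = \frac{15132}{\frac{3}{2} \left(-25\right) - 31303} = \frac{15132}{- \frac{75}{2} - 31303} = \frac{15132}{- \frac{62681}{2}} = 15132 \left(- \frac{2}{62681}\right) = - \frac{30264}{62681}$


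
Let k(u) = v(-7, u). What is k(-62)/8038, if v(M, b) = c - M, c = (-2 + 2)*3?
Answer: 7/8038 ≈ 0.00087086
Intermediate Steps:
c = 0 (c = 0*3 = 0)
v(M, b) = -M (v(M, b) = 0 - M = -M)
k(u) = 7 (k(u) = -1*(-7) = 7)
k(-62)/8038 = 7/8038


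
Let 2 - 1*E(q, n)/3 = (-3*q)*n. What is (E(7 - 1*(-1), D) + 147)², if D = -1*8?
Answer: 178929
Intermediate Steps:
D = -8
E(q, n) = 6 + 9*n*q (E(q, n) = 6 - 3*(-3*q)*n = 6 - (-9)*n*q = 6 + 9*n*q)
(E(7 - 1*(-1), D) + 147)² = ((6 + 9*(-8)*(7 - 1*(-1))) + 147)² = ((6 + 9*(-8)*(7 + 1)) + 147)² = ((6 + 9*(-8)*8) + 147)² = ((6 - 576) + 147)² = (-570 + 147)² = (-423)² = 178929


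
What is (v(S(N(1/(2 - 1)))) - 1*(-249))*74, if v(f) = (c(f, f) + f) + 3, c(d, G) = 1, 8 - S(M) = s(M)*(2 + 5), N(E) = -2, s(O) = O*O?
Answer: 17242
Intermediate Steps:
s(O) = O**2
S(M) = 8 - 7*M**2 (S(M) = 8 - M**2*(2 + 5) = 8 - M**2*7 = 8 - 7*M**2)
v(f) = 4 + f (v(f) = (1 + f) + 3 = 4 + f)
(v(S(N(1/(2 - 1)))) - 1*(-249))*74 = ((4 + (8 - 7*(-2)**2)) - 1*(-249))*74 = ((4 + (8 - 7*4)) + 249)*74 = ((4 + (8 - 28)) + 249)*74 = ((4 - 20) + 249)*74 = (-16 + 249)*74 = 233*74 = 17242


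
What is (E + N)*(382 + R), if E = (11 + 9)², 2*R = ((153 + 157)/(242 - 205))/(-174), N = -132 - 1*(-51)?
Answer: 27050771/222 ≈ 1.2185e+5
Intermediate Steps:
N = -81 (N = -132 + 51 = -81)
R = -155/6438 (R = (((153 + 157)/(242 - 205))/(-174))/2 = ((310/37)*(-1/174))/2 = (½)*(-155/3219) = -155/6438 ≈ -0.024076)
E = 400 (E = 20² = 400)
(E + N)*(382 + R) = (400 - 81)*(382 - 155/6438) = 319*(2459161/6438) = 27050771/222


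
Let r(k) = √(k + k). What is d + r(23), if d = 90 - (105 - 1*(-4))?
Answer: -19 + √46 ≈ -12.218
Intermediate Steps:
r(k) = √2*√k (r(k) = √(2*k) = √2*√k)
d = -19 (d = 90 - (105 + 4) = 90 - 1*109 = 90 - 109 = -19)
d + r(23) = -19 + √2*√23 = -19 + √46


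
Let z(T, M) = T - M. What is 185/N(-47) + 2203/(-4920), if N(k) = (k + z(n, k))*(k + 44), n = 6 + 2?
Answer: -1672/205 ≈ -8.1561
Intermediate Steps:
n = 8
N(k) = 352 + 8*k (N(k) = (k + (8 - k))*(k + 44) = 8*(44 + k) = 352 + 8*k)
185/N(-47) + 2203/(-4920) = 185/(352 + 8*(-47)) + 2203/(-4920) = 185/(352 - 376) + 2203*(-1/4920) = 185/(-24) - 2203/4920 = 185*(-1/24) - 2203/4920 = -185/24 - 2203/4920 = -1672/205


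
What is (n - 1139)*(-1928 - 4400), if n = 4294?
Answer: -19964840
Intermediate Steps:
(n - 1139)*(-1928 - 4400) = (4294 - 1139)*(-1928 - 4400) = 3155*(-6328) = -19964840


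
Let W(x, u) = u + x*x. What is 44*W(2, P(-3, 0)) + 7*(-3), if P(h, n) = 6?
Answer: 419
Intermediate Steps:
W(x, u) = u + x**2
44*W(2, P(-3, 0)) + 7*(-3) = 44*(6 + 2**2) + 7*(-3) = 44*(6 + 4) - 21 = 44*10 - 21 = 440 - 21 = 419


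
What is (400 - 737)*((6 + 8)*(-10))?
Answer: 47180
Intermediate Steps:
(400 - 737)*((6 + 8)*(-10)) = -4718*(-10) = -337*(-140) = 47180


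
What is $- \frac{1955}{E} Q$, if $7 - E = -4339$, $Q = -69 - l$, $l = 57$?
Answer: $\frac{123165}{2173} \approx 56.68$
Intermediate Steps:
$Q = -126$ ($Q = -69 - 57 = -126$)
$E = 4346$ ($E = 7 - -4339 = 7 + 4339 = 4346$)
$- \frac{1955}{E} Q = - \frac{1955}{4346} \left(-126\right) = \left(-1955\right) \frac{1}{4346} \left(-126\right) = \left(- \frac{1955}{4346}\right) \left(-126\right) = \frac{123165}{2173}$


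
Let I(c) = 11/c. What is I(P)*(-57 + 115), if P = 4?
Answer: 319/2 ≈ 159.50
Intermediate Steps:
I(P)*(-57 + 115) = (11/4)*(-57 + 115) = (11*(1/4))*58 = (11/4)*58 = 319/2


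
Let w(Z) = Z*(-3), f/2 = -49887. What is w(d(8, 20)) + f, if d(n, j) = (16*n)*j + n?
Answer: -107478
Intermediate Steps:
d(n, j) = n + 16*j*n (d(n, j) = 16*j*n + n = n + 16*j*n)
f = -99774 (f = 2*(-49887) = -99774)
w(Z) = -3*Z
w(d(8, 20)) + f = -24*(1 + 16*20) - 99774 = -24*(1 + 320) - 99774 = -24*321 - 99774 = -3*2568 - 99774 = -7704 - 99774 = -107478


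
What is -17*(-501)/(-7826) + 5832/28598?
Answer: -98963967/111903974 ≈ -0.88437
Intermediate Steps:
-17*(-501)/(-7826) + 5832/28598 = 8517*(-1/7826) + 5832*(1/28598) = -8517/7826 + 2916/14299 = -98963967/111903974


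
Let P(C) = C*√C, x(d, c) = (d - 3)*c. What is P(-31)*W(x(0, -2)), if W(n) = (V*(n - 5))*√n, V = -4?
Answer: 124*I*√186 ≈ 1691.1*I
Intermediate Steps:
x(d, c) = c*(-3 + d) (x(d, c) = (-3 + d)*c = c*(-3 + d))
P(C) = C^(3/2)
W(n) = √n*(20 - 4*n) (W(n) = (-4*(n - 5))*√n = (-4*(-5 + n))*√n = (20 - 4*n)*√n = √n*(20 - 4*n))
P(-31)*W(x(0, -2)) = (-31)^(3/2)*(4*√(-2*(-3 + 0))*(5 - (-2)*(-3 + 0))) = (-31*I*√31)*(4*√(-2*(-3))*(5 - (-2)*(-3))) = (-31*I*√31)*(4*√6*(5 - 1*6)) = (-31*I*√31)*(4*√6*(5 - 6)) = (-31*I*√31)*(4*√6*(-1)) = (-31*I*√31)*(-4*√6) = 124*I*√186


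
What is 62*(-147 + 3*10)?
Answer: -7254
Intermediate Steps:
62*(-147 + 3*10) = 62*(-147 + 30) = 62*(-117) = -7254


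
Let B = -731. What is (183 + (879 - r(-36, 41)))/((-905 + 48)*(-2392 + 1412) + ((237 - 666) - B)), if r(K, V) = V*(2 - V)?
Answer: 887/280054 ≈ 0.0031672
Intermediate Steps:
(183 + (879 - r(-36, 41)))/((-905 + 48)*(-2392 + 1412) + ((237 - 666) - B)) = (183 + (879 - 41*(2 - 1*41)))/((-905 + 48)*(-2392 + 1412) + ((237 - 666) - 1*(-731))) = (183 + (879 - 41*(2 - 41)))/(-857*(-980) + (-429 + 731)) = (183 + (879 - 41*(-39)))/(839860 + 302) = (183 + (879 - 1*(-1599)))/840162 = (183 + (879 + 1599))*(1/840162) = (183 + 2478)*(1/840162) = 2661*(1/840162) = 887/280054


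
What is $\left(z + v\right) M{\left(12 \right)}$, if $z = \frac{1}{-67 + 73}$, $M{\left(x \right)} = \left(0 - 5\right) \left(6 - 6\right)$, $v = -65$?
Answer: $0$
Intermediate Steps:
$M{\left(x \right)} = 0$ ($M{\left(x \right)} = \left(-5\right) 0 = 0$)
$z = \frac{1}{6} \approx 0.16667$
$\left(z + v\right) M{\left(12 \right)} = \left(\frac{1}{6} - 65\right) 0 = \left(- \frac{389}{6}\right) 0 = 0$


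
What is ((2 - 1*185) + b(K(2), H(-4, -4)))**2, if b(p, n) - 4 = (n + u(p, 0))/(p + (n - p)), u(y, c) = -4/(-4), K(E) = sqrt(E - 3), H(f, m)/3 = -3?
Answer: 2569609/81 ≈ 31724.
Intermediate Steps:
H(f, m) = -9 (H(f, m) = 3*(-3) = -9)
K(E) = sqrt(-3 + E)
u(y, c) = 1 (u(y, c) = -4*(-1/4) = 1)
b(p, n) = 4 + (1 + n)/n (b(p, n) = 4 + (n + 1)/(p + (n - p)) = 4 + (1 + n)/n)
((2 - 1*185) + b(K(2), H(-4, -4)))**2 = ((2 - 1*185) + (5 + 1/(-9)))**2 = ((2 - 185) + (5 - 1/9))**2 = (-183 + 44/9)**2 = (-1603/9)**2 = 2569609/81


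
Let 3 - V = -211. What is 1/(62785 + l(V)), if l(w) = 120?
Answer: 1/62905 ≈ 1.5897e-5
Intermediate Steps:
V = 214 (V = 3 - 1*(-211) = 3 + 211 = 214)
1/(62785 + l(V)) = 1/(62785 + 120) = 1/62905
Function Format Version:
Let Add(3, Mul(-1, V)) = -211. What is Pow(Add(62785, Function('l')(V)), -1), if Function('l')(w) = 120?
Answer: Rational(1, 62905) ≈ 1.5897e-5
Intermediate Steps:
V = 214 (V = Add(3, Mul(-1, -211)) = Add(3, 211) = 214)
Pow(Add(62785, Function('l')(V)), -1) = Pow(Add(62785, 120), -1) = Pow(62905, -1) = Rational(1, 62905)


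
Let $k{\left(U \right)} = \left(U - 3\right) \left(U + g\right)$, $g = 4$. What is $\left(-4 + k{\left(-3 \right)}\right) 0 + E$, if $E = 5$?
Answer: $5$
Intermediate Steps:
$k{\left(U \right)} = \left(-3 + U\right) \left(4 + U\right)$ ($k{\left(U \right)} = \left(U - 3\right) \left(U + 4\right) = \left(-3 + U\right) \left(4 + U\right)$)
$\left(-4 + k{\left(-3 \right)}\right) 0 + E = \left(-4 - \left(15 - 9\right)\right) 0 + 5 = \left(-4 - 6\right) 0 + 5 = \left(-10\right) 0 + 5 = 0 + 5 = 5$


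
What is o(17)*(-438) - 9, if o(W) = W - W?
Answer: -9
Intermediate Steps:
o(W) = 0
o(17)*(-438) - 9 = 0*(-438) - 9 = 0 - 9 = -9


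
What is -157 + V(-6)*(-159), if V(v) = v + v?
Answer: 1751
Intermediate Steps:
V(v) = 2*v
-157 + V(-6)*(-159) = -157 + (2*(-6))*(-159) = -157 - 12*(-159) = -157 + 1908 = 1751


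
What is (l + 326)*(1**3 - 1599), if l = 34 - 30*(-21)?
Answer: -1582020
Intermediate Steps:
l = 664 (l = 34 + 630 = 664)
(l + 326)*(1**3 - 1599) = (664 + 326)*(1**3 - 1599) = 990*(1 - 1599) = 990*(-1598) = -1582020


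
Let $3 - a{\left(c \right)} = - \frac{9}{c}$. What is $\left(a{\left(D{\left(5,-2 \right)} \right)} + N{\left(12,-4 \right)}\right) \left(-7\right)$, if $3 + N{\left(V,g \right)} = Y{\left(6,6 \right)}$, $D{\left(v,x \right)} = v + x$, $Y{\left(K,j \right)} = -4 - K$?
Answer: $49$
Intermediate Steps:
$N{\left(V,g \right)} = -13$ ($N{\left(V,g \right)} = -3 - 10 = -13$)
$a{\left(c \right)} = 3 + \frac{9}{c}$ ($a{\left(c \right)} = 3 - - \frac{9}{c} = 3 + \frac{9}{c}$)
$\left(a{\left(D{\left(5,-2 \right)} \right)} + N{\left(12,-4 \right)}\right) \left(-7\right) = \left(\left(3 + \frac{9}{5 - 2}\right) - 13\right) \left(-7\right) = \left(\left(3 + \frac{9}{3}\right) - 13\right) \left(-7\right) = \left(\left(3 + 9 \cdot \frac{1}{3}\right) - 13\right) \left(-7\right) = \left(\left(3 + 3\right) - 13\right) \left(-7\right) = \left(6 - 13\right) \left(-7\right) = \left(-7\right) \left(-7\right) = 49$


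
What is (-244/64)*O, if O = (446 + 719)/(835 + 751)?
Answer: -1165/416 ≈ -2.8005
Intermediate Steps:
O = 1165/1586 ≈ 0.73455
(-244/64)*O = -244/64*(1165/1586) = -244*1/64*(1165/1586) = -61/16*1165/1586 = -1165/416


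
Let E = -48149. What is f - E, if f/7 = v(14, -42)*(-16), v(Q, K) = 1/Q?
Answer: 48141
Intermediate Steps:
f = -8 (f = 7*(-16/14) = 7*((1/14)*(-16)) = 7*(-8/7) = -8)
f - E = -8 - 1*(-48149) = -8 + 48149 = 48141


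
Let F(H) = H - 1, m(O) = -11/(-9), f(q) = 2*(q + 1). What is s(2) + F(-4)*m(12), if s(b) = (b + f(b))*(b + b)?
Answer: 233/9 ≈ 25.889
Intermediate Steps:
f(q) = 2 + 2*q (f(q) = 2*(1 + q) = 2 + 2*q)
m(O) = 11/9 (m(O) = -11*(-1/9) = 11/9)
s(b) = 2*b*(2 + 3*b) (s(b) = (b + (2 + 2*b))*(b + b) = (2 + 3*b)*(2*b) = 2*b*(2 + 3*b))
F(H) = -1 + H
s(2) + F(-4)*m(12) = 2*2*(2 + 3*2) + (-1 - 4)*(11/9) = 2*2*(2 + 6) - 5*11/9 = 2*2*8 - 55/9 = 32 - 55/9 = 233/9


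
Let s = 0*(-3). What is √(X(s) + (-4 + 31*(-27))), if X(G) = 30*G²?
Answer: 29*I ≈ 29.0*I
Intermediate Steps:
s = 0
√(X(s) + (-4 + 31*(-27))) = √(30*0² + (-4 + 31*(-27))) = √(30*0 + (-4 - 837)) = √(0 - 841) = √(-841) = 29*I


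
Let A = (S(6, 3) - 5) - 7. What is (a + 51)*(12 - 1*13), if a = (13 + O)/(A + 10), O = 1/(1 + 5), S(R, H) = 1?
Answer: -227/6 ≈ -37.833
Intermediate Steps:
A = -11 (A = (1 - 5) - 7 = -4 - 7 = -11)
O = ⅙ (O = 1/6 = ⅙ ≈ 0.16667)
a = -79/6 (a = (13 + ⅙)/(-11 + 10) = (79/6)/(-1) = (79/6)*(-1) = -79/6 ≈ -13.167)
(a + 51)*(12 - 1*13) = (-79/6 + 51)*(12 - 1*13) = 227*(12 - 13)/6 = (227/6)*(-1) = -227/6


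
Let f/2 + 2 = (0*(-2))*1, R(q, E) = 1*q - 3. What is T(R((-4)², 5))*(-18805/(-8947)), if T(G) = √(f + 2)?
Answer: 18805*I*√2/8947 ≈ 2.9724*I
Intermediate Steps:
R(q, E) = -3 + q (R(q, E) = q - 3 = -3 + q)
f = -4 (f = -4 + 2*((0*(-2))*1) = -4 + 2*(0*1) = -4 + 2*0 = -4 + 0 = -4)
T(G) = I*√2 (T(G) = √(-4 + 2) = √(-2) = I*√2)
T(R((-4)², 5))*(-18805/(-8947)) = (I*√2)*(-18805/(-8947)) = (I*√2)*(-18805*(-1/8947)) = (I*√2)*(18805/8947) = 18805*I*√2/8947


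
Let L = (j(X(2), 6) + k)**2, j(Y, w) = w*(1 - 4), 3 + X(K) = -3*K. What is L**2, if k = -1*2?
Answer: 160000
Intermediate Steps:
k = -2
X(K) = -3 - 3*K
j(Y, w) = -3*w (j(Y, w) = w*(-3) = -3*w)
L = 400 (L = (-3*6 - 2)**2 = (-18 - 2)**2 = (-20)**2 = 400)
L**2 = 400**2 = 160000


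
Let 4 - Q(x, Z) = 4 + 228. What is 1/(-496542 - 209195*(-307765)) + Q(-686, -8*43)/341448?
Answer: -4126821779841/6180241459643470 ≈ -0.00066774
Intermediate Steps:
Q(x, Z) = -228 (Q(x, Z) = 4 - (4 + 228) = 4 - 1*232 = 4 - 232 = -228)
1/(-496542 - 209195*(-307765)) + Q(-686, -8*43)/341448 = 1/(-496542 - 209195*(-307765)) - 228/341448 = -1/307765/(-705737) - 228*1/341448 = -1/705737*(-1/307765) - 19/28454 = 1/217201147805 - 19/28454 = -4126821779841/6180241459643470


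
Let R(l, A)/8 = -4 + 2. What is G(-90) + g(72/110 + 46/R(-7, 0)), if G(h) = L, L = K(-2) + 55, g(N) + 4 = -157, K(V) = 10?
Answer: -96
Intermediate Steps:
R(l, A) = -16 (R(l, A) = 8*(-4 + 2) = 8*(-2) = -16)
g(N) = -161 (g(N) = -4 - 157 = -161)
L = 65 (L = 10 + 55 = 65)
G(h) = 65
G(-90) + g(72/110 + 46/R(-7, 0)) = 65 - 161 = -96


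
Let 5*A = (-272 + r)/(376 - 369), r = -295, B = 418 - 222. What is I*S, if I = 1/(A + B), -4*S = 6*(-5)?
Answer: 75/1798 ≈ 0.041713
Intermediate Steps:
B = 196
S = 15/2 (S = -3*(-5)/2 = -¼*(-30) = 15/2 ≈ 7.5000)
A = -81/5 (A = ((-272 - 295)/(376 - 369))/5 = (-567/7)/5 = (-567*⅐)/5 = (⅕)*(-81) = -81/5 ≈ -16.200)
I = 5/899 (I = 1/(-81/5 + 196) = 1/(899/5) = 5/899 ≈ 0.0055617)
I*S = (5/899)*(15/2) = 75/1798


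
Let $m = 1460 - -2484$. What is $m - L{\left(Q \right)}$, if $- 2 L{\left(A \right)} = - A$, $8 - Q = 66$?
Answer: $3973$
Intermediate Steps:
$Q = -58$ ($Q = 8 - 66 = -58$)
$L{\left(A \right)} = \frac{A}{2}$ ($L{\left(A \right)} = - \frac{\left(-1\right) A}{2} = \frac{A}{2}$)
$m = 3944$ ($m = 1460 + 2484 = 3944$)
$m - L{\left(Q \right)} = 3944 - \frac{1}{2} \left(-58\right) = 3944 - -29 = 3944 + 29 = 3973$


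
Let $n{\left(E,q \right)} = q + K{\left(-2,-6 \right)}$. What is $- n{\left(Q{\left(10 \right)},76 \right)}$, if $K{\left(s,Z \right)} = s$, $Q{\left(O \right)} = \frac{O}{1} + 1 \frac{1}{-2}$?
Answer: $-74$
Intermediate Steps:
$Q{\left(O \right)} = - \frac{1}{2} + O$ ($Q{\left(O \right)} = O 1 + 1 \left(- \frac{1}{2}\right) = O - \frac{1}{2} = - \frac{1}{2} + O$)
$n{\left(E,q \right)} = -2 + q$ ($n{\left(E,q \right)} = q - 2 = -2 + q$)
$- n{\left(Q{\left(10 \right)},76 \right)} = - (-2 + 76) = \left(-1\right) 74 = -74$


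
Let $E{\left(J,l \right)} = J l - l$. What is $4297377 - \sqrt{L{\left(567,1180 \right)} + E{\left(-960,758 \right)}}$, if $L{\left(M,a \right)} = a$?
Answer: $4297377 - 7 i \sqrt{14842} \approx 4.2974 \cdot 10^{6} - 852.79 i$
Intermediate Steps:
$E{\left(J,l \right)} = - l + J l$
$4297377 - \sqrt{L{\left(567,1180 \right)} + E{\left(-960,758 \right)}} = 4297377 - \sqrt{1180 + 758 \left(-1 - 960\right)} = 4297377 - \sqrt{1180 + 758 \left(-961\right)} = 4297377 - \sqrt{1180 - 728438} = 4297377 - \sqrt{-727258} = 4297377 - 7 i \sqrt{14842}$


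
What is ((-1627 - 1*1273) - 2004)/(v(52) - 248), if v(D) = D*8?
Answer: -613/21 ≈ -29.190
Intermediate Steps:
v(D) = 8*D
((-1627 - 1*1273) - 2004)/(v(52) - 248) = ((-1627 - 1*1273) - 2004)/(8*52 - 248) = ((-1627 - 1273) - 2004)/(416 - 248) = (-2900 - 2004)/168 = -4904*1/168 = -613/21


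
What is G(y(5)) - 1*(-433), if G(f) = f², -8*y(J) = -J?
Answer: 27737/64 ≈ 433.39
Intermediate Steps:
y(J) = J/8 (y(J) = -(-1)*J/8 = J/8)
G(y(5)) - 1*(-433) = ((⅛)*5)² - 1*(-433) = (5/8)² + 433 = 25/64 + 433 = 27737/64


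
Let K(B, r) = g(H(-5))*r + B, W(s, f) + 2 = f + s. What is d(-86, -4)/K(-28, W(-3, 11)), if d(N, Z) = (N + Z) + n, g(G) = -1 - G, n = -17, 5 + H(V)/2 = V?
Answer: -107/86 ≈ -1.2442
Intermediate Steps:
H(V) = -10 + 2*V
W(s, f) = -2 + f + s (W(s, f) = -2 + (f + s) = -2 + f + s)
K(B, r) = B + 19*r (K(B, r) = (-1 - (-10 + 2*(-5)))*r + B = (-1 - (-10 - 10))*r + B = (-1 - 1*(-20))*r + B = (-1 + 20)*r + B = 19*r + B = B + 19*r)
d(N, Z) = -17 + N + Z (d(N, Z) = (N + Z) - 17 = -17 + N + Z)
d(-86, -4)/K(-28, W(-3, 11)) = (-17 - 86 - 4)/(-28 + 19*(-2 + 11 - 3)) = -107/(-28 + 19*6) = -107/(-28 + 114) = -107/86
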